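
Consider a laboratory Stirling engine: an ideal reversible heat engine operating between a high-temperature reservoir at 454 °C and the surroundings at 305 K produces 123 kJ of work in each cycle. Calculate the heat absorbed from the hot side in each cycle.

T_H = 454 °C → 454 + 273.15 = 727.15 K.
The Carnot efficiency is η = 1 − T_C/T_H = 1 − 305.00/727.15 = 0.5806.
Q_H = W/η = 123/0.5806 = 211.9 kJ.

Q_H ≈ 211.9 kJ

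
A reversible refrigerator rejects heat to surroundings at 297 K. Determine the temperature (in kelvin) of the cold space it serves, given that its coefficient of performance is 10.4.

T_C ≈ 270.9 K

COP_R = T_C/(T_H − T_C) ⇒ T_C = T_H·COP_R/(1 + COP_R) = 297.00 × 10.4/(1 + 10.4) = 270.9 K.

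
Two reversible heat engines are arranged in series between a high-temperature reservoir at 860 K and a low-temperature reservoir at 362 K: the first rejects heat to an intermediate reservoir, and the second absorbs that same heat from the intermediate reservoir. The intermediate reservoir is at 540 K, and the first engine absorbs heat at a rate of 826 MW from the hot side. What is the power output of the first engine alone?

Ẇ₁ ≈ 307.3 MW

First-stage efficiency η₁ = 1 − T_m/T_H = 1 − 540.00/860.00 = 0.3721.
W₁ = η₁·Q_H = 0.3721 × 826 = 307.3 MW.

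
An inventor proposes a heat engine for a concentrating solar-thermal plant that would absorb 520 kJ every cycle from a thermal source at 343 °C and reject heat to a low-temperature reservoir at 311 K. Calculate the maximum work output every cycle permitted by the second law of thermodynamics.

W_max ≈ 258 kJ

T_H = 343 °C → 343 + 273.15 = 616.15 K.
The second-law ceiling is the Carnot efficiency, η_max = 1 − T_C/T_H = 1 − 311.00/616.15 = 0.4953.
W_max = η_max · Q_H = 0.4953 × 520 = 258 kJ.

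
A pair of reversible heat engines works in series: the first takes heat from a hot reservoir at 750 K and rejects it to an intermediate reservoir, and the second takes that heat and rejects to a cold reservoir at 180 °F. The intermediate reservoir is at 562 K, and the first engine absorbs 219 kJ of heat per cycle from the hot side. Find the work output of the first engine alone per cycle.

T_C = 180 °F → (180 − 32) × 5/9 = 82.22 °C = 355.37 K.
First-stage efficiency η₁ = 1 − T_m/T_H = 1 − 562.00/750.00 = 0.2507.
W₁ = η₁·Q_H = 0.2507 × 219 = 54.9 kJ.

W₁ ≈ 54.9 kJ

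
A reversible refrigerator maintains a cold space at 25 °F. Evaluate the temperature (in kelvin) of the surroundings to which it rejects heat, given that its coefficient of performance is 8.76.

T_C = 25 °F → (25 − 32) × 5/9 = -3.89 °C = 269.26 K.
COP_R = T_C/(T_H − T_C) ⇒ T_H = T_C·(1 + 1/COP_R) = 269.26 × (1 + 1/8.76) = 300.0 K.

T_H ≈ 300.0 K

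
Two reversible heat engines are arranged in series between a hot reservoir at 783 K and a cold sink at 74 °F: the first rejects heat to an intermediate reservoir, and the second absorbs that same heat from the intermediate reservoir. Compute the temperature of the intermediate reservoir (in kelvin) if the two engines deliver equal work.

T_C = 74 °F → (74 − 32) × 5/9 = 23.33 °C = 296.48 K.
For reversible stages Q_m = Q_H·(T_m/T_H). Setting W₁ = Q_H(1 − T_m/T_H) equal to W₂ = Q_m(1 − T_C/T_m) = Q_H·(T_m − T_C)/T_H gives T_H − T_m = T_m − T_C, so T_m = (T_H + T_C)/2 = (783.00 + 296.48)/2 = 540 K.

T_m ≈ 540 K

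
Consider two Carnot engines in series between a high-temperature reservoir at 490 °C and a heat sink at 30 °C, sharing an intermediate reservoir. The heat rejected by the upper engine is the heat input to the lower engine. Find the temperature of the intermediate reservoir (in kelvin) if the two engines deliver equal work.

T_m ≈ 533 K

T_H = 490 °C → 490 + 273.15 = 763.15 K.
T_C = 30 °C → 30 + 273.15 = 303.15 K.
For reversible stages Q_m = Q_H·(T_m/T_H). Setting W₁ = Q_H(1 − T_m/T_H) equal to W₂ = Q_m(1 − T_C/T_m) = Q_H·(T_m − T_C)/T_H gives T_H − T_m = T_m − T_C, so T_m = (T_H + T_C)/2 = (763.15 + 303.15)/2 = 533 K.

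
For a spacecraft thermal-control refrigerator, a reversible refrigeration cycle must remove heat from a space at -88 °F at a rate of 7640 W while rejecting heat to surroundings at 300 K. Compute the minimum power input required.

Ẇ_in ≈ 3460 W

T_C = -88 °F → (-88 − 32) × 5/9 = -66.67 °C = 206.48 K.
The reversible coefficient of performance is COP_R = T_C/(T_H − T_C) = 206.48/93.52 = 2.2080.
W = Q_C/COP_R = 7640/2.2080 = 3460 W.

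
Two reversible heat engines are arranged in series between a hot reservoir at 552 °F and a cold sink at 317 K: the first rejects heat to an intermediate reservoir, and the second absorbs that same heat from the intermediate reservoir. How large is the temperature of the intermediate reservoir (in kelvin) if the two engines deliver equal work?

T_m ≈ 439.5 K

T_H = 552 °F → (552 − 32) × 5/9 = 288.89 °C = 562.04 K.
For reversible stages Q_m = Q_H·(T_m/T_H). Setting W₁ = Q_H(1 − T_m/T_H) equal to W₂ = Q_m(1 − T_C/T_m) = Q_H·(T_m − T_C)/T_H gives T_H − T_m = T_m − T_C, so T_m = (T_H + T_C)/2 = (562.04 + 317.00)/2 = 439.5 K.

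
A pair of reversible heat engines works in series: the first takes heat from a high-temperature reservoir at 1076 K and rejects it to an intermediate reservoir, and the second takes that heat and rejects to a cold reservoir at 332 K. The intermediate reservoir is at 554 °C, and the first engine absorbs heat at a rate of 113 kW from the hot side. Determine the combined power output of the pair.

Ẇ_total ≈ 78.13 kW

Two reversible stages in series are equivalent to a single Carnot engine between T_H and T_C, so η_total = 1 − T_C/T_H = 1 − 332.00/1076.00 = 0.6914.
W_total = η_total · Q_H = 0.6914 × 113 = 78.13 kW.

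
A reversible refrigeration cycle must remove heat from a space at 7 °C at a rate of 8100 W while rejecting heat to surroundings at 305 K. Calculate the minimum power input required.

T_C = 7 °C → 7 + 273.15 = 280.15 K.
COP_R = T_C/(T_H − T_C) = 280.15/24.85 = 11.2736.
W = Q_C/COP_R = 8100/11.2736 = 718.5 W.

Ẇ_in ≈ 718.5 W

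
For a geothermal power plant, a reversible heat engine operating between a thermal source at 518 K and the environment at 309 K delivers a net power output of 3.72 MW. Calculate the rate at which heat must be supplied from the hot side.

Carnot efficiency: η = 1 − T_C/T_H = 1 − 309.00/518.00 = 0.4035.
Q_H = W/η = 3.72/0.4035 = 9.22 MW.

Q̇_H ≈ 9.22 MW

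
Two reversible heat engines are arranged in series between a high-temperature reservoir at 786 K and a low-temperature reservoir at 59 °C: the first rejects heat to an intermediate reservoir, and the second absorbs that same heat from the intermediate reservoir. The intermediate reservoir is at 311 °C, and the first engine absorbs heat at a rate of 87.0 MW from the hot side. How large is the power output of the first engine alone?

Ẇ₁ ≈ 22.3 MW

T_C = 59 °C → 59 + 273.15 = 332.15 K.
T_m = 311 °C → 311 + 273.15 = 584.15 K.
First-stage efficiency η₁ = 1 − T_m/T_H = 1 − 584.15/786.00 = 0.2568.
W₁ = η₁·Q_H = 0.2568 × 87.0 = 22.3 MW.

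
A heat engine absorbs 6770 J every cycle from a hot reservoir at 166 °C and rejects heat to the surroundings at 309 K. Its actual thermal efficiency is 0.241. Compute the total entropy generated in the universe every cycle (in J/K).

ΔS_univ ≈ 1.21 J/K

T_H = 166 °C → 166 + 273.15 = 439.15 K.
W = η·Q_H = 0.241 × 6770 = 1632 J, so Q_C = Q_H − W = 5138 J.
The hot reservoir loses entropy Q_H/T_H = 6770/439.15 = 15.42 J/K; the cold reservoir gains Q_C/T_C = 5138/309.00 = 16.63 J/K.
ΔS_univ = −Q_H/T_H + Q_C/T_C = 1.21 J/K (> 0, since η = 0.241 < η_Carnot = 0.296).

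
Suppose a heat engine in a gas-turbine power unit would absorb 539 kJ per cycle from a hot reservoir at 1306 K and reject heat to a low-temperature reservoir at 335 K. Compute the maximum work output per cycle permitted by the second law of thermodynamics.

W_max ≈ 401 kJ

By the Carnot theorem, η_max = 1 − T_C/T_H = 1 − 335.00/1306.00 = 0.7435.
W_max = η_max · Q_H = 0.7435 × 539 = 401 kJ.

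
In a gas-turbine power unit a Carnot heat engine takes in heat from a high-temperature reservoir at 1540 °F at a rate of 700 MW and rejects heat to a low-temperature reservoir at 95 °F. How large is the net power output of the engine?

T_H = 1540 °F → (1540 − 32) × 5/9 = 837.78 °C = 1110.93 K.
T_C = 95 °F → (95 − 32) × 5/9 = 35.00 °C = 308.15 K.
For a reversible engine, η = 1 − T_C/T_H = 1 − 308.15/1110.93 = 0.7226.
W = η·Q_H = 0.7226 × 700 = 505.8 MW.

Ẇ ≈ 505.8 MW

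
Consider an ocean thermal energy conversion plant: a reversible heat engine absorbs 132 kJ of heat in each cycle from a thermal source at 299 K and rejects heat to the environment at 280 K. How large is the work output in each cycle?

W ≈ 8.39 kJ

Since the cycle is reversible, η = 1 − T_C/T_H = 1 − 280.00/299.00 = 0.0635.
W = η·Q_H = 0.0635 × 132 = 8.39 kJ.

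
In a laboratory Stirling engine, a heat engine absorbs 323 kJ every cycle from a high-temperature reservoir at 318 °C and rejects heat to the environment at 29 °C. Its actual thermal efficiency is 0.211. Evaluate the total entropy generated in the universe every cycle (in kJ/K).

T_H = 318 °C → 318 + 273.15 = 591.15 K.
T_C = 29 °C → 29 + 273.15 = 302.15 K.
W = η·Q_H = 0.211 × 323 = 68.15 kJ, so Q_C = Q_H − W = 254.8 kJ.
Entropy balance on the reservoirs: −Q_H/T_H = -0.5464 kJ/K, +Q_C/T_C = 0.8434 kJ/K.
ΔS_univ = −Q_H/T_H + Q_C/T_C = 0.2971 kJ/K (> 0, since η = 0.211 < η_Carnot = 0.489).

ΔS_univ ≈ 0.2971 kJ/K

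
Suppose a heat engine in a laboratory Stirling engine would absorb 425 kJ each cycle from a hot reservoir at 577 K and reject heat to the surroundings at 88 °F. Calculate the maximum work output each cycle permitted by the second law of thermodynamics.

W_max ≈ 201 kJ

T_C = 88 °F → (88 − 32) × 5/9 = 31.11 °C = 304.26 K.
The upper bound on efficiency is η_max = 1 − T_C/T_H = 1 − 304.26/577.00 = 0.4727.
W_max = η_max · Q_H = 0.4727 × 425 = 201 kJ.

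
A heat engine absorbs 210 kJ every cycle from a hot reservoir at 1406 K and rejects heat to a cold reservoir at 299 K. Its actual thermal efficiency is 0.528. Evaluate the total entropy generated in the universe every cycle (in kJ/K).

W = η·Q_H = 0.528 × 210 = 110.9 kJ, so Q_C = Q_H − W = 99.12 kJ.
The hot reservoir loses entropy Q_H/T_H = 210/1406.00 = 0.1494 kJ/K; the cold reservoir gains Q_C/T_C = 99.12/299.00 = 0.3315 kJ/K.
ΔS_univ = −Q_H/T_H + Q_C/T_C = 0.182 kJ/K (> 0, since η = 0.528 < η_Carnot = 0.787).

ΔS_univ ≈ 0.182 kJ/K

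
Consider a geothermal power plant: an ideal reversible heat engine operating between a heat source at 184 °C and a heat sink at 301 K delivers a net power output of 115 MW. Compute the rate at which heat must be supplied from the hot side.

Q̇_H ≈ 337 MW

T_H = 184 °C → 184 + 273.15 = 457.15 K.
Since the cycle is reversible, η = 1 − T_C/T_H = 1 − 301.00/457.15 = 0.3416.
Q_H = W/η = 115/0.3416 = 337 MW.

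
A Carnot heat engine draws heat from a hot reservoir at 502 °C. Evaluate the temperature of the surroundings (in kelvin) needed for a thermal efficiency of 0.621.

T_C ≈ 294 K

T_H = 502 °C → 502 + 273.15 = 775.15 K.
From η = 1 − T_C/T_H, T_C = T_H·(1 − η) = 775.15 × (1 − 0.621) = 294 K.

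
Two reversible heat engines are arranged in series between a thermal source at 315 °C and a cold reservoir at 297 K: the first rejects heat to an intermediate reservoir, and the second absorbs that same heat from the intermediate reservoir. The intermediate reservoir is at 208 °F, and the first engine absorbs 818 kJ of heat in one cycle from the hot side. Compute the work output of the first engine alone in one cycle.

W₁ ≈ 302 kJ

T_H = 315 °C → 315 + 273.15 = 588.15 K.
T_m = 208 °F → (208 − 32) × 5/9 = 97.78 °C = 370.93 K.
First-stage efficiency η₁ = 1 − T_m/T_H = 1 − 370.93/588.15 = 0.3693.
W₁ = η₁·Q_H = 0.3693 × 818 = 302 kJ.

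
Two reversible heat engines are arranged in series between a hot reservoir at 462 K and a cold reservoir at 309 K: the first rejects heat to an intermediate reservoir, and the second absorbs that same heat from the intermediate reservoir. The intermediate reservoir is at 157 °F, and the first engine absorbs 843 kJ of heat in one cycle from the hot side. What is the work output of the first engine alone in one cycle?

W₁ ≈ 218 kJ

T_m = 157 °F → (157 − 32) × 5/9 = 69.44 °C = 342.59 K.
First-stage efficiency η₁ = 1 − T_m/T_H = 1 − 342.59/462.00 = 0.2585.
W₁ = η₁·Q_H = 0.2585 × 843 = 218 kJ.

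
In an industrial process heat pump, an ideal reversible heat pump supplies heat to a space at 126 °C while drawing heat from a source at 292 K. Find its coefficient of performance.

COP_HP ≈ 3.73

T_H = 126 °C → 126 + 273.15 = 399.15 K.
COP_HP = T_H/(T_H − T_C) = 399.15/(399.15 − 292.00) = 3.73.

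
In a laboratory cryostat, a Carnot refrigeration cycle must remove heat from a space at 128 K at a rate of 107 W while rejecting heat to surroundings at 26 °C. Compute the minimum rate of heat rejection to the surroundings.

Q̇_H ≈ 250 W

T_H = 26 °C → 26 + 273.15 = 299.15 K.
For a reversible cycle Q_H/Q_C = T_H/T_C, so Q_H = Q_C·T_H/T_C = 107 × 299.15/128.00 = 250 W.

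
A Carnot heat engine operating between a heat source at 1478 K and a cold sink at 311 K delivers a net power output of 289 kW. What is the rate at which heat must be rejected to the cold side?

η_rev = 1 − T_C/T_H = 1 − 311.00/1478.00 = 0.7896.
Since Q_C/Q_H = T_C/T_H and Q_H = W/η, Q_C = W·T_C/(T_H − T_C) = 289 × 311.00/1167.00 = 77.02 kW.

Q̇_C ≈ 77.02 kW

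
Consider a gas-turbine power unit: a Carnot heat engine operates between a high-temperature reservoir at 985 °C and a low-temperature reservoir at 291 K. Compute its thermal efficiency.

T_H = 985 °C → 985 + 273.15 = 1258.15 K.
η_rev = 1 − T_C/T_H = 1 − 291.00/1258.15 = 0.769.

η ≈ 0.769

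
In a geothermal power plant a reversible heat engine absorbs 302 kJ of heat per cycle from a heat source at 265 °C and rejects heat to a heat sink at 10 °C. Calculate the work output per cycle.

W ≈ 143.1 kJ

T_H = 265 °C → 265 + 273.15 = 538.15 K.
T_C = 10 °C → 10 + 273.15 = 283.15 K.
η_rev = 1 − T_C/T_H = 1 − 283.15/538.15 = 0.4738.
W = η·Q_H = 0.4738 × 302 = 143.1 kJ.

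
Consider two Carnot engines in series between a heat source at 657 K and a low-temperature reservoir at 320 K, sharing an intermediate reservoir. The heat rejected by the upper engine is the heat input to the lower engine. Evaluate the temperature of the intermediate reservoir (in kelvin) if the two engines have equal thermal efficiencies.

Equal efficiencies require 1 − T_m/T_H = 1 − T_C/T_m, i.e. T_m/T_H = T_C/T_m, so T_m = √(T_H·T_C) = √(657.00 × 320.00) = 459 K.

T_m ≈ 459 K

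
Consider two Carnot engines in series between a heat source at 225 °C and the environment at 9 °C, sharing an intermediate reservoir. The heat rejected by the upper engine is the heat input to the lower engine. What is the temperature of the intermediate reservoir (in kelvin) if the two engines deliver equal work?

T_m ≈ 390 K

T_H = 225 °C → 225 + 273.15 = 498.15 K.
T_C = 9 °C → 9 + 273.15 = 282.15 K.
For reversible stages Q_m = Q_H·(T_m/T_H). Setting W₁ = Q_H(1 − T_m/T_H) equal to W₂ = Q_m(1 − T_C/T_m) = Q_H·(T_m − T_C)/T_H gives T_H − T_m = T_m − T_C, so T_m = (T_H + T_C)/2 = (498.15 + 282.15)/2 = 390 K.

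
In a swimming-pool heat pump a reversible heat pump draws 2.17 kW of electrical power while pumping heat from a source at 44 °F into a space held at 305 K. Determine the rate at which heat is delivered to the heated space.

T_C = 44 °F → (44 − 32) × 5/9 = 6.67 °C = 279.82 K.
Reversible heating COP: COP_HP = T_H/(T_H − T_C) = 305.00/25.18 = 12.1112.
Q_H = COP_HP · W = 12.1112 × 2.17 = 26.28 kW.

Q̇_H ≈ 26.28 kW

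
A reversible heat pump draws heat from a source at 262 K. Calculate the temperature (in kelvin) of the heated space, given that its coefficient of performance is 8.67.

T_H ≈ 296 K

COP_HP = T_H/(T_H − T_C) ⇒ T_H = T_C·COP_HP/(COP_HP − 1) = 262.00 × 8.67/(8.67 − 1) = 296 K.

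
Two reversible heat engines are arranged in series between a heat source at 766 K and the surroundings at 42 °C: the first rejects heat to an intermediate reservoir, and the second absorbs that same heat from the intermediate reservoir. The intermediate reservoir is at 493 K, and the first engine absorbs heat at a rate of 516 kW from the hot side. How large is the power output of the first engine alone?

T_C = 42 °C → 42 + 273.15 = 315.15 K.
First-stage efficiency η₁ = 1 − T_m/T_H = 1 − 493.00/766.00 = 0.3564.
W₁ = η₁·Q_H = 0.3564 × 516 = 184 kW.

Ẇ₁ ≈ 184 kW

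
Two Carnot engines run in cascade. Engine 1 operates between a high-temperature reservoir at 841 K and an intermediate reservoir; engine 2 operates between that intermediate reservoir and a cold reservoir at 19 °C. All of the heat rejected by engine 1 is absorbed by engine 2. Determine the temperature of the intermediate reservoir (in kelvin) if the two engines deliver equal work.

T_C = 19 °C → 19 + 273.15 = 292.15 K.
For reversible stages Q_m = Q_H·(T_m/T_H). Setting W₁ = Q_H(1 − T_m/T_H) equal to W₂ = Q_m(1 − T_C/T_m) = Q_H·(T_m − T_C)/T_H gives T_H − T_m = T_m − T_C, so T_m = (T_H + T_C)/2 = (841.00 + 292.15)/2 = 567 K.

T_m ≈ 567 K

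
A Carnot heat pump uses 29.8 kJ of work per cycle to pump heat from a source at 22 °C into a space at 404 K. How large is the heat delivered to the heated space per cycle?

Q_H ≈ 110.6 kJ

T_C = 22 °C → 22 + 273.15 = 295.15 K.
For a reversible heat pump, COP_HP = T_H/(T_H − T_C) = 404.00/108.85 = 3.7115.
Q_H = COP_HP · W = 3.7115 × 29.8 = 110.6 kJ.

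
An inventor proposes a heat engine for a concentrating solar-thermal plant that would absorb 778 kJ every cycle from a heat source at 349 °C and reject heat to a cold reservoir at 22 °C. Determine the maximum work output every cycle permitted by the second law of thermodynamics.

W_max ≈ 409 kJ

T_H = 349 °C → 349 + 273.15 = 622.15 K.
T_C = 22 °C → 22 + 273.15 = 295.15 K.
By the Carnot theorem, η_max = 1 − T_C/T_H = 1 − 295.15/622.15 = 0.5256.
W_max = η_max · Q_H = 0.5256 × 778 = 409 kJ.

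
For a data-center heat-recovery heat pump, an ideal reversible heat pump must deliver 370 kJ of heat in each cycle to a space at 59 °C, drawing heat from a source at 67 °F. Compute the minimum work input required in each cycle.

T_H = 59 °C → 59 + 273.15 = 332.15 K.
T_C = 67 °F → (67 − 32) × 5/9 = 19.44 °C = 292.59 K.
The Carnot heat-pump COP is COP_HP = T_H/(T_H − T_C) = 332.15/39.56 = 8.3971.
W = Q_H/COP_HP = 370/8.3971 = 44.1 kJ.

W_in ≈ 44.1 kJ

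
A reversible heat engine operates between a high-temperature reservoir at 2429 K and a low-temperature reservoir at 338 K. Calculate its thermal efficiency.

The Carnot efficiency is η = 1 − T_C/T_H = 1 − 338.00/2429.00 = 0.8608.

η ≈ 0.8608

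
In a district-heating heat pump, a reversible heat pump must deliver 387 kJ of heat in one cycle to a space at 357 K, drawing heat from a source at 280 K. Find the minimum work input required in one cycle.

W_in ≈ 83.47 kJ

COP_HP = T_H/(T_H − T_C) = 357.00/77.00 = 4.6364.
W = Q_H/COP_HP = 387/4.6364 = 83.47 kJ.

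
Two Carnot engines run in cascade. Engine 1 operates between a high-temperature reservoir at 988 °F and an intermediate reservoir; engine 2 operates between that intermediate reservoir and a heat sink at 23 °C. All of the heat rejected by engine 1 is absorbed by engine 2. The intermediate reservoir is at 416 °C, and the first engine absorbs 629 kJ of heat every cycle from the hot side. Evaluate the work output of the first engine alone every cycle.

T_H = 988 °F → (988 − 32) × 5/9 = 531.11 °C = 804.26 K.
T_C = 23 °C → 23 + 273.15 = 296.15 K.
T_m = 416 °C → 416 + 273.15 = 689.15 K.
First-stage efficiency η₁ = 1 − T_m/T_H = 1 − 689.15/804.26 = 0.1431.
W₁ = η₁·Q_H = 0.1431 × 629 = 90.03 kJ.

W₁ ≈ 90.03 kJ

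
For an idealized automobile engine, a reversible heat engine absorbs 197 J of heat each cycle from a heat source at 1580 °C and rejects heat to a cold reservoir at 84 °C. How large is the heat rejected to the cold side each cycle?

T_H = 1580 °C → 1580 + 273.15 = 1853.15 K.
T_C = 84 °C → 84 + 273.15 = 357.15 K.
The Carnot efficiency is η = 1 − T_C/T_H = 1 − 357.15/1853.15 = 0.8073.
For a reversible cycle Q_C/Q_H = T_C/T_H, so Q_C = 197 × 357.15/1853.15 = 38.0 J.

Q_C ≈ 38.0 J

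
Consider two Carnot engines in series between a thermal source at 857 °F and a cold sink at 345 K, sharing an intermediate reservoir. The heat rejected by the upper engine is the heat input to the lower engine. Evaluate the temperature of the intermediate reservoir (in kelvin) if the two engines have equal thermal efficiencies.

T_H = 857 °F → (857 − 32) × 5/9 = 458.33 °C = 731.48 K.
Equal efficiencies require 1 − T_m/T_H = 1 − T_C/T_m, i.e. T_m/T_H = T_C/T_m, so T_m = √(T_H·T_C) = √(731.48 × 345.00) = 502.4 K.

T_m ≈ 502.4 K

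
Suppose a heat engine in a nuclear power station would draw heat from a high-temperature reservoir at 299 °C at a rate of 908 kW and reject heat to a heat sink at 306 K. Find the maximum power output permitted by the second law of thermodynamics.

Ẇ_max ≈ 422 kW

T_H = 299 °C → 299 + 273.15 = 572.15 K.
The upper bound on efficiency is η_max = 1 − T_C/T_H = 1 − 306.00/572.15 = 0.4652.
W_max = η_max · Q_H = 0.4652 × 908 = 422 kW.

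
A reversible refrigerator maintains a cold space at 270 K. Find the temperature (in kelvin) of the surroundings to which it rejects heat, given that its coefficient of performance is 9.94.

T_H ≈ 297 K

COP_R = T_C/(T_H − T_C) ⇒ T_H = T_C·(1 + 1/COP_R) = 270.00 × (1 + 1/9.94) = 297 K.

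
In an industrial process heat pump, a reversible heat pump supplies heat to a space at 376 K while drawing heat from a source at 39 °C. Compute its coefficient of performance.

COP_HP ≈ 5.89

T_C = 39 °C → 39 + 273.15 = 312.15 K.
Reversible heating COP: COP_HP = T_H/(T_H − T_C) = 376.00/(376.00 − 312.15) = 5.89.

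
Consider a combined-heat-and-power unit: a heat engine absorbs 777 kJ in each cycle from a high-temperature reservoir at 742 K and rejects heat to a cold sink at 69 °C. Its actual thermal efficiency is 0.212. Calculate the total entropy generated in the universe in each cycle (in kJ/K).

T_C = 69 °C → 69 + 273.15 = 342.15 K.
W = η·Q_H = 0.212 × 777 = 164.7 kJ, so Q_C = Q_H − W = 612.3 kJ.
Reservoir entropy changes: ΔS_H = −Q_H/T_H = −777/742.00 = -1.047 kJ/K and ΔS_C = +Q_C/T_C = 612.3/342.15 = 1.789 kJ/K.
ΔS_univ = −Q_H/T_H + Q_C/T_C = 0.742 kJ/K (> 0, since η = 0.212 < η_Carnot = 0.539).

ΔS_univ ≈ 0.742 kJ/K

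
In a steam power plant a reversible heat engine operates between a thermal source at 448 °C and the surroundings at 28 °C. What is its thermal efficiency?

η ≈ 0.582

T_H = 448 °C → 448 + 273.15 = 721.15 K.
T_C = 28 °C → 28 + 273.15 = 301.15 K.
The Carnot efficiency is η = 1 − T_C/T_H = 1 − 301.15/721.15 = 0.582.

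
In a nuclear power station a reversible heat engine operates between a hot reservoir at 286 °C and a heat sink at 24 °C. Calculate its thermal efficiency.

η ≈ 0.469

T_H = 286 °C → 286 + 273.15 = 559.15 K.
T_C = 24 °C → 24 + 273.15 = 297.15 K.
The Carnot efficiency is η = 1 − T_C/T_H = 1 − 297.15/559.15 = 0.469.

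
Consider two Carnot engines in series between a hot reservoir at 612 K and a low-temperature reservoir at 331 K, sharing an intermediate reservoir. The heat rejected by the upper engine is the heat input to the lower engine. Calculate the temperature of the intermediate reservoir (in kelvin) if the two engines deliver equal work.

For reversible stages Q_m = Q_H·(T_m/T_H). Setting W₁ = Q_H(1 − T_m/T_H) equal to W₂ = Q_m(1 − T_C/T_m) = Q_H·(T_m − T_C)/T_H gives T_H − T_m = T_m − T_C, so T_m = (T_H + T_C)/2 = (612.00 + 331.00)/2 = 472 K.

T_m ≈ 472 K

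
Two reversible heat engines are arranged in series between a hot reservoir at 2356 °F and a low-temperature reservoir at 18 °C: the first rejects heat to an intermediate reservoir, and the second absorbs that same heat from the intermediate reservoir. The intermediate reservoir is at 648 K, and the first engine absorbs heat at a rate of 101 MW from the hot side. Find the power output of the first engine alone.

T_H = 2356 °F → (2356 − 32) × 5/9 = 1291.11 °C = 1564.26 K.
T_C = 18 °C → 18 + 273.15 = 291.15 K.
First-stage efficiency η₁ = 1 − T_m/T_H = 1 − 648.00/1564.26 = 0.5857.
W₁ = η₁·Q_H = 0.5857 × 101 = 59.2 MW.

Ẇ₁ ≈ 59.2 MW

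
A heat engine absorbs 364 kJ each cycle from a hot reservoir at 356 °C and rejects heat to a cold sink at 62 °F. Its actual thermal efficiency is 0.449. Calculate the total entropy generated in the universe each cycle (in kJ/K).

ΔS_univ ≈ 0.1135 kJ/K

T_H = 356 °C → 356 + 273.15 = 629.15 K.
T_C = 62 °F → (62 − 32) × 5/9 = 16.67 °C = 289.82 K.
W = η·Q_H = 0.449 × 364 = 163.4 kJ, so Q_C = Q_H − W = 200.6 kJ.
Reservoir entropy changes: ΔS_H = −Q_H/T_H = −364/629.15 = -0.5786 kJ/K and ΔS_C = +Q_C/T_C = 200.6/289.82 = 0.6920 kJ/K.
ΔS_univ = −Q_H/T_H + Q_C/T_C = 0.1135 kJ/K (> 0, since η = 0.449 < η_Carnot = 0.539).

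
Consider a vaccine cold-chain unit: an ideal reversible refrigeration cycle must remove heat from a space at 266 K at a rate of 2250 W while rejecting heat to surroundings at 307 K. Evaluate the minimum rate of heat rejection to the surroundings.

Q̇_H ≈ 2597 W

For a reversible cycle Q_H/Q_C = T_H/T_C, so Q_H = Q_C·T_H/T_C = 2250 × 307.00/266.00 = 2597 W.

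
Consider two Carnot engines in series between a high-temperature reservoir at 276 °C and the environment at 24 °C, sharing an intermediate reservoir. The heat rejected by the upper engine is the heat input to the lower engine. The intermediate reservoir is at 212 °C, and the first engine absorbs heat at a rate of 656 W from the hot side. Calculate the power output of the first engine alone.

T_H = 276 °C → 276 + 273.15 = 549.15 K.
T_C = 24 °C → 24 + 273.15 = 297.15 K.
T_m = 212 °C → 212 + 273.15 = 485.15 K.
First-stage efficiency η₁ = 1 − T_m/T_H = 1 − 485.15/549.15 = 0.1165.
W₁ = η₁·Q_H = 0.1165 × 656 = 76.45 W.

Ẇ₁ ≈ 76.45 W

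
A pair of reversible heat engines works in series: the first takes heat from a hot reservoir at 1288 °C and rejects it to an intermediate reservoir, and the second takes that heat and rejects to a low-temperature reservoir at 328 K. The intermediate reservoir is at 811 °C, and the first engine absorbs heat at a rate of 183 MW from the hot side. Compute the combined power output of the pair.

Ẇ_total ≈ 144.6 MW

T_H = 1288 °C → 1288 + 273.15 = 1561.15 K.
Two reversible stages in series are equivalent to a single Carnot engine between T_H and T_C, so η_total = 1 − T_C/T_H = 1 − 328.00/1561.15 = 0.7899.
W_total = η_total · Q_H = 0.7899 × 183 = 144.6 MW.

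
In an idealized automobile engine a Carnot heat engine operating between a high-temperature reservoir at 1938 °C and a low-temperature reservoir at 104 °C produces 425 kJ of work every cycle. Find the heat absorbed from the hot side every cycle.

T_H = 1938 °C → 1938 + 273.15 = 2211.15 K.
T_C = 104 °C → 104 + 273.15 = 377.15 K.
η_rev = 1 − T_C/T_H = 1 − 377.15/2211.15 = 0.8294.
Q_H = W/η = 425/0.8294 = 512.4 kJ.

Q_H ≈ 512.4 kJ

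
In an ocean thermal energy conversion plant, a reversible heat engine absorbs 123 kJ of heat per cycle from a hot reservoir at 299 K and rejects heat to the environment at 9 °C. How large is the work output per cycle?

T_C = 9 °C → 9 + 273.15 = 282.15 K.
Since the cycle is reversible, η = 1 − T_C/T_H = 1 − 282.15/299.00 = 0.0564.
W = η·Q_H = 0.0564 × 123 = 6.93 kJ.

W ≈ 6.93 kJ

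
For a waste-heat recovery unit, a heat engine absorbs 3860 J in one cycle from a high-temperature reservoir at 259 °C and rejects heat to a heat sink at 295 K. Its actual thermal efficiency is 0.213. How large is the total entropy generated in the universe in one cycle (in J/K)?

T_H = 259 °C → 259 + 273.15 = 532.15 K.
W = η·Q_H = 0.213 × 3860 = 822.2 J, so Q_C = Q_H − W = 3038 J.
Entropy balance on the reservoirs: −Q_H/T_H = -7.254 J/K, +Q_C/T_C = 10.30 J/K.
ΔS_univ = −Q_H/T_H + Q_C/T_C = 3.04 J/K (> 0, since η = 0.213 < η_Carnot = 0.446).

ΔS_univ ≈ 3.04 J/K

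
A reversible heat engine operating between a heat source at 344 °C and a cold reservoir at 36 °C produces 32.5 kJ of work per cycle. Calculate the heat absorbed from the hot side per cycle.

T_H = 344 °C → 344 + 273.15 = 617.15 K.
T_C = 36 °C → 36 + 273.15 = 309.15 K.
Carnot efficiency: η = 1 − T_C/T_H = 1 − 309.15/617.15 = 0.4991.
Q_H = W/η = 32.5/0.4991 = 65.12 kJ.

Q_H ≈ 65.12 kJ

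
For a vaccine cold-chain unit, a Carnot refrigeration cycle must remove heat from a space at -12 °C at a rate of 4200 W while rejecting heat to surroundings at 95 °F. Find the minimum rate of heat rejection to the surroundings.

T_H = 95 °F → (95 − 32) × 5/9 = 35.00 °C = 308.15 K.
T_C = -12 °C → -12 + 273.15 = 261.15 K.
For a reversible cycle Q_H/Q_C = T_H/T_C, so Q_H = Q_C·T_H/T_C = 4200 × 308.15/261.15 = 4960 W.

Q̇_H ≈ 4960 W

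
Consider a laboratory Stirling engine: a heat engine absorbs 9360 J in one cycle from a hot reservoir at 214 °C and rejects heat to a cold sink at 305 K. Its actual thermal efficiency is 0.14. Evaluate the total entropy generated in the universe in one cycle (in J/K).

ΔS_univ ≈ 7.178 J/K

T_H = 214 °C → 214 + 273.15 = 487.15 K.
W = η·Q_H = 0.14 × 9360 = 1310 J, so Q_C = Q_H − W = 8050 J.
The hot reservoir loses entropy Q_H/T_H = 9360/487.15 = 19.21 J/K; the cold reservoir gains Q_C/T_C = 8050/305.00 = 26.39 J/K.
ΔS_univ = −Q_H/T_H + Q_C/T_C = 7.178 J/K (> 0, since η = 0.14 < η_Carnot = 0.374).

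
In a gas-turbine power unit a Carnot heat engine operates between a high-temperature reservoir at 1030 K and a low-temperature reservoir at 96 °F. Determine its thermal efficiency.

η ≈ 0.700

T_C = 96 °F → (96 − 32) × 5/9 = 35.56 °C = 308.71 K.
For a reversible engine, η = 1 − T_C/T_H = 1 − 308.71/1030.00 = 0.700.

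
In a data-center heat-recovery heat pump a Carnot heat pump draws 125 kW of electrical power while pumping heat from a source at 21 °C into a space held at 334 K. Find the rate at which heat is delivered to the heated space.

T_C = 21 °C → 21 + 273.15 = 294.15 K.
Reversible heating COP: COP_HP = T_H/(T_H − T_C) = 334.00/39.85 = 8.3814.
Q_H = COP_HP · W = 8.3814 × 125 = 1050 kW.

Q̇_H ≈ 1050 kW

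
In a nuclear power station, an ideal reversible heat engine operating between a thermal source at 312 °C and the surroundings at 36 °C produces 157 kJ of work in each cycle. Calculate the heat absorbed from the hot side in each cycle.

T_H = 312 °C → 312 + 273.15 = 585.15 K.
T_C = 36 °C → 36 + 273.15 = 309.15 K.
For a reversible engine, η = 1 − T_C/T_H = 1 − 309.15/585.15 = 0.4717.
Q_H = W/η = 157/0.4717 = 333 kJ.

Q_H ≈ 333 kJ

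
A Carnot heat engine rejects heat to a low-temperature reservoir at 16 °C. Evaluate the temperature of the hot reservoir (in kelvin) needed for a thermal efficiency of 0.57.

T_H ≈ 672 K

T_C = 16 °C → 16 + 273.15 = 289.15 K.
From η = 1 − T_C/T_H, solving for T_H gives T_H = T_C/(1 − η) = 289.15/(1 − 0.57) = 672 K.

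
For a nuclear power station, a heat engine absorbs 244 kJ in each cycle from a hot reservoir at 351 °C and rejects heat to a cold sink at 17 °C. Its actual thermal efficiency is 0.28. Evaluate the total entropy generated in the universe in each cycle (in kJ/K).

ΔS_univ ≈ 0.215 kJ/K

T_H = 351 °C → 351 + 273.15 = 624.15 K.
T_C = 17 °C → 17 + 273.15 = 290.15 K.
W = η·Q_H = 0.28 × 244 = 68.32 kJ, so Q_C = Q_H − W = 175.7 kJ.
Entropy balance on the reservoirs: −Q_H/T_H = -0.3909 kJ/K, +Q_C/T_C = 0.6055 kJ/K.
ΔS_univ = −Q_H/T_H + Q_C/T_C = 0.215 kJ/K (> 0, since η = 0.28 < η_Carnot = 0.535).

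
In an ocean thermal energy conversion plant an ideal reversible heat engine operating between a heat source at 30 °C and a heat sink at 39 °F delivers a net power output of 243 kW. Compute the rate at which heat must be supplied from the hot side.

Q̇_H ≈ 2820 kW

T_H = 30 °C → 30 + 273.15 = 303.15 K.
T_C = 39 °F → (39 − 32) × 5/9 = 3.89 °C = 277.04 K.
The Carnot efficiency is η = 1 − T_C/T_H = 1 − 277.04/303.15 = 0.0861.
Q_H = W/η = 243/0.0861 = 2820 kW.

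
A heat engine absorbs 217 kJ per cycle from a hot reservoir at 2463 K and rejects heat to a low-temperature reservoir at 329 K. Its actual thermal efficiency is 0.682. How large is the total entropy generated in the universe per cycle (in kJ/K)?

W = η·Q_H = 0.682 × 217 = 148.0 kJ, so Q_C = Q_H − W = 69.01 kJ.
The hot reservoir loses entropy Q_H/T_H = 217/2463.00 = 0.08810 kJ/K; the cold reservoir gains Q_C/T_C = 69.01/329.00 = 0.2097 kJ/K.
ΔS_univ = −Q_H/T_H + Q_C/T_C = 0.122 kJ/K (> 0, since η = 0.682 < η_Carnot = 0.866).

ΔS_univ ≈ 0.122 kJ/K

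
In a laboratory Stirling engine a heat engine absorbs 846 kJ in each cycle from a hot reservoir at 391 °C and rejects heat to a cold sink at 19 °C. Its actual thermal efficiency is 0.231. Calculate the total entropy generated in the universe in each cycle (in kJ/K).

ΔS_univ ≈ 0.953 kJ/K

T_H = 391 °C → 391 + 273.15 = 664.15 K.
T_C = 19 °C → 19 + 273.15 = 292.15 K.
W = η·Q_H = 0.231 × 846 = 195.4 kJ, so Q_C = Q_H − W = 650.6 kJ.
Reservoir entropy changes: ΔS_H = −Q_H/T_H = −846/664.15 = -1.274 kJ/K and ΔS_C = +Q_C/T_C = 650.6/292.15 = 2.227 kJ/K.
ΔS_univ = −Q_H/T_H + Q_C/T_C = 0.953 kJ/K (> 0, since η = 0.231 < η_Carnot = 0.560).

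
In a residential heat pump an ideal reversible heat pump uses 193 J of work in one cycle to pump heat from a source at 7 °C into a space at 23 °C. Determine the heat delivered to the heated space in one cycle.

T_H = 23 °C → 23 + 273.15 = 296.15 K.
T_C = 7 °C → 7 + 273.15 = 280.15 K.
For a reversible heat pump, COP_HP = T_H/(T_H − T_C) = 296.15/16.00 = 18.5094.
Q_H = COP_HP · W = 18.5094 × 193 = 3572 J.

Q_H ≈ 3572 J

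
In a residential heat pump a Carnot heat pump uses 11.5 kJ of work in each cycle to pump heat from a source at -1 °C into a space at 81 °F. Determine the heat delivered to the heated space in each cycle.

Q_H ≈ 122.4 kJ

T_H = 81 °F → (81 − 32) × 5/9 = 27.22 °C = 300.37 K.
T_C = -1 °C → -1 + 273.15 = 272.15 K.
The Carnot heat-pump COP is COP_HP = T_H/(T_H − T_C) = 300.37/28.22 = 10.6431.
Q_H = COP_HP · W = 10.6431 × 11.5 = 122.4 kJ.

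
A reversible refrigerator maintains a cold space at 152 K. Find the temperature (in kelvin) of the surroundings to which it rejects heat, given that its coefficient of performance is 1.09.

T_H ≈ 291 K

COP_R = T_C/(T_H − T_C) ⇒ T_H = T_C·(1 + 1/COP_R) = 152.00 × (1 + 1/1.09) = 291 K.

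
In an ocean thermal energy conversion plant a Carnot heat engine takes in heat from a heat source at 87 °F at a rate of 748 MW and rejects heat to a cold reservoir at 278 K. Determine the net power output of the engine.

Ẇ ≈ 63.31 MW

T_H = 87 °F → (87 − 32) × 5/9 = 30.56 °C = 303.71 K.
For a reversible engine, η = 1 − T_C/T_H = 1 − 278.00/303.71 = 0.0846.
W = η·Q_H = 0.0846 × 748 = 63.31 MW.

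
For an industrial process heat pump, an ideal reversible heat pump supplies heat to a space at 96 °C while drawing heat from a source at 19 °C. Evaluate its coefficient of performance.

COP_HP ≈ 4.79

T_H = 96 °C → 96 + 273.15 = 369.15 K.
T_C = 19 °C → 19 + 273.15 = 292.15 K.
For a reversible heat pump, COP_HP = T_H/(T_H − T_C) = 369.15/(369.15 − 292.15) = 4.79.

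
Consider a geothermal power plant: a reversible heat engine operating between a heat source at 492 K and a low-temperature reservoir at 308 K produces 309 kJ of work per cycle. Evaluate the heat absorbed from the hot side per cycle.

For a reversible engine, η = 1 − T_C/T_H = 1 − 308.00/492.00 = 0.3740.
Q_H = W/η = 309/0.3740 = 826 kJ.

Q_H ≈ 826 kJ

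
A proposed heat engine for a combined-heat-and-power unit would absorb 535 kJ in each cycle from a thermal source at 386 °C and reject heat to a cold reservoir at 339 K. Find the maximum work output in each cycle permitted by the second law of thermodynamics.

T_H = 386 °C → 386 + 273.15 = 659.15 K.
The second-law ceiling is the Carnot efficiency, η_max = 1 − T_C/T_H = 1 − 339.00/659.15 = 0.4857.
W_max = η_max · Q_H = 0.4857 × 535 = 259.9 kJ.

W_max ≈ 259.9 kJ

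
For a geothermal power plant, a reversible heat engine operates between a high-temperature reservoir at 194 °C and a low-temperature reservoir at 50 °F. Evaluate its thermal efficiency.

η ≈ 0.394

T_H = 194 °C → 194 + 273.15 = 467.15 K.
T_C = 50 °F → (50 − 32) × 5/9 = 10.00 °C = 283.15 K.
Since the cycle is reversible, η = 1 − T_C/T_H = 1 − 283.15/467.15 = 0.394.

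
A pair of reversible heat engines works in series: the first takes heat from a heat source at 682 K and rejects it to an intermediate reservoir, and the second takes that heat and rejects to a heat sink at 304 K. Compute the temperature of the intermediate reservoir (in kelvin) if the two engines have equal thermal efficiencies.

T_m ≈ 455 K

Equal efficiencies require 1 − T_m/T_H = 1 − T_C/T_m, i.e. T_m/T_H = T_C/T_m, so T_m = √(T_H·T_C) = √(682.00 × 304.00) = 455 K.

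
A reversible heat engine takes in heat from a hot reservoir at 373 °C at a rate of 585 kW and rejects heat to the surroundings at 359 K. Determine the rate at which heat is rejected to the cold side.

Q̇_C ≈ 325 kW

T_H = 373 °C → 373 + 273.15 = 646.15 K.
Since the cycle is reversible, η = 1 − T_C/T_H = 1 − 359.00/646.15 = 0.4444.
For a reversible cycle Q_C/Q_H = T_C/T_H, so Q_C = 585 × 359.00/646.15 = 325 kW.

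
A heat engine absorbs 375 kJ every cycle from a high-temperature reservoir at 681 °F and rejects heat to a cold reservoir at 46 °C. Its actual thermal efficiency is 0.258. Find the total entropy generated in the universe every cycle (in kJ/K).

T_H = 681 °F → (681 − 32) × 5/9 = 360.56 °C = 633.71 K.
T_C = 46 °C → 46 + 273.15 = 319.15 K.
W = η·Q_H = 0.258 × 375 = 96.75 kJ, so Q_C = Q_H − W = 278.2 kJ.
Entropy balance on the reservoirs: −Q_H/T_H = -0.5918 kJ/K, +Q_C/T_C = 0.8718 kJ/K.
ΔS_univ = −Q_H/T_H + Q_C/T_C = 0.2801 kJ/K (> 0, since η = 0.258 < η_Carnot = 0.496).

ΔS_univ ≈ 0.2801 kJ/K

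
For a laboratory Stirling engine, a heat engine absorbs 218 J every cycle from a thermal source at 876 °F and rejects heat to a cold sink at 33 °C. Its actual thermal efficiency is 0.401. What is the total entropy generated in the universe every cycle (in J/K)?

T_H = 876 °F → (876 − 32) × 5/9 = 468.89 °C = 742.04 K.
T_C = 33 °C → 33 + 273.15 = 306.15 K.
W = η·Q_H = 0.401 × 218 = 87.42 J, so Q_C = Q_H − W = 130.6 J.
Entropy balance on the reservoirs: −Q_H/T_H = -0.2938 J/K, +Q_C/T_C = 0.4265 J/K.
ΔS_univ = −Q_H/T_H + Q_C/T_C = 0.133 J/K (> 0, since η = 0.401 < η_Carnot = 0.587).

ΔS_univ ≈ 0.133 J/K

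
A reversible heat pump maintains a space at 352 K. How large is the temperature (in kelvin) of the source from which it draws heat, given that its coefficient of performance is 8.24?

COP_HP = T_H/(T_H − T_C) ⇒ T_C = T_H·(COP_HP − 1)/COP_HP = 352.00 × (8.24 − 1)/8.24 = 309.3 K.

T_C ≈ 309.3 K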